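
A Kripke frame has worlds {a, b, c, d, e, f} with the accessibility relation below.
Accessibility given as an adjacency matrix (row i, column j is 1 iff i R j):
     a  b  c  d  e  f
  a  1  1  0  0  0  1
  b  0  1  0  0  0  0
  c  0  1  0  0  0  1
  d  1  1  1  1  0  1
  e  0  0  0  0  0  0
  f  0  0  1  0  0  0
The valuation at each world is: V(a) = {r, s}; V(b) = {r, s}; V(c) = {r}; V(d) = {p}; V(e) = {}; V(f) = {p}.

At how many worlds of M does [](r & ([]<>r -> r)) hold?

Recall that []ψ holds at a world iff ψ holds at every accessible world, and <>ψ holds iff ψ holds at some accessible world.
Let φ = [](r & ([]<>r -> r)). Evaluate φ at each world:
  a (successors {a, b, f}): φ is false.
  b (successors {b}): φ is true.
  c (successors {b, f}): φ is false.
  d (successors {a, b, c, d, f}): φ is false.
  e (successors ∅): φ is true.
  f (successors {c}): φ is true.
For instance, at b:
  At b: [](r & ([]<>r -> r)) requires r & ([]<>r -> r) at every successor {b}.
      At b: r is true, []<>r -> r is true, so r & ([]<>r -> r) is true.
  So [](r & ([]<>r -> r)) is true at b.
Satisfying worlds: {b, e, f}

3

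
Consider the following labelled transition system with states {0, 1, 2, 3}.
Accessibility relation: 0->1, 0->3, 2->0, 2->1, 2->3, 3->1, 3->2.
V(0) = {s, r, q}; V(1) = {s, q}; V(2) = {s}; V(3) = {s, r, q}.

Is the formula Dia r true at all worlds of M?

Let φ = Dia r. Evaluate φ at each world:
  0 (successors {1, 3}): φ is true.
  1 (successors ∅): φ is false.
  2 (successors {0, 1, 3}): φ is true.
  3 (successors {1, 2}): φ is false.
Detail at 1 (counterexample):
  At 1: no accessible worlds, so Dia r is false.

No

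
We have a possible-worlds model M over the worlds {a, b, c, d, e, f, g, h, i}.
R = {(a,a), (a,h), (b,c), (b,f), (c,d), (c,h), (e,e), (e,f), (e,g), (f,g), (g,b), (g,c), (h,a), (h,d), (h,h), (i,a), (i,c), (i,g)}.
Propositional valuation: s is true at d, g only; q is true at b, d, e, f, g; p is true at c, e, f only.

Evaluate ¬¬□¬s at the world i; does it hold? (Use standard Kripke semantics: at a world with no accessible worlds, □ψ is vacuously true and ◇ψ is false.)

No

At i: ¬□¬s is true, so ¬¬□¬s is false.
  At i: □¬s is false, so ¬□¬s is true.
    At i: □¬s requires ¬s at every successor {a, c, g}.
      ¬s fails at g, so □¬s is false at i.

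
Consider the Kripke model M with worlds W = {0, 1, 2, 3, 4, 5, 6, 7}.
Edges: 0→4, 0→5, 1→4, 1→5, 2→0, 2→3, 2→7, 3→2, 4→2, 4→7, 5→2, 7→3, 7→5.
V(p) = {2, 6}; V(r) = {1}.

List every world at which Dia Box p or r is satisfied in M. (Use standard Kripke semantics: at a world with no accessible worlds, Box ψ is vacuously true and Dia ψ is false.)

0, 1, 2, 7

Let φ = Dia Box p or r. Evaluate φ at each world:
  0 (successors {4, 5}): φ is true.
  1 (successors {4, 5}): φ is true.
  2 (successors {0, 3, 7}): φ is true.
  3 (successors {2}): φ is false.
  4 (successors {2, 7}): φ is false.
  5 (successors {2}): φ is false.
  6 (successors ∅): φ is false.
  7 (successors {3, 5}): φ is true.
For instance, at 4:
  At 4: Dia Box p is false, r is false, so Dia Box p or r is false.
    At 4: Dia Box p requires Box p at some successor in {2, 7}.
      At 2: Box p is false.
      At 7: Box p is false.
    So Dia Box p is false at 4.
Satisfying worlds: {0, 1, 2, 7}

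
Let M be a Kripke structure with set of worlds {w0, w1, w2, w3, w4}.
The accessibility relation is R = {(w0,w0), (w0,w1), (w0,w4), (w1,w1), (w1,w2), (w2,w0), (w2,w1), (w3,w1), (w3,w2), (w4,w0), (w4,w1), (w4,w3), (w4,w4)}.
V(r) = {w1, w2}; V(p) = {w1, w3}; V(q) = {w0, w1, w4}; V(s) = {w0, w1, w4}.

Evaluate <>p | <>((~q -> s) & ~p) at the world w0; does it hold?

Recall that <>ψ holds at a world iff ψ holds at some accessible world.
At w0: <>p is true, <>((~q -> s) & ~p) is true, so <>p | <>((~q -> s) & ~p) is true.
  At w0: <>p requires p at some successor in {w0, w1, w4}.
    p holds at w1, so <>p is true at w0.
  At w0: <>((~q -> s) & ~p) requires (~q -> s) & ~p at some successor in {w0, w1, w4}.
    (~q -> s) & ~p holds at w0, so <>((~q -> s) & ~p) is true at w0.

Yes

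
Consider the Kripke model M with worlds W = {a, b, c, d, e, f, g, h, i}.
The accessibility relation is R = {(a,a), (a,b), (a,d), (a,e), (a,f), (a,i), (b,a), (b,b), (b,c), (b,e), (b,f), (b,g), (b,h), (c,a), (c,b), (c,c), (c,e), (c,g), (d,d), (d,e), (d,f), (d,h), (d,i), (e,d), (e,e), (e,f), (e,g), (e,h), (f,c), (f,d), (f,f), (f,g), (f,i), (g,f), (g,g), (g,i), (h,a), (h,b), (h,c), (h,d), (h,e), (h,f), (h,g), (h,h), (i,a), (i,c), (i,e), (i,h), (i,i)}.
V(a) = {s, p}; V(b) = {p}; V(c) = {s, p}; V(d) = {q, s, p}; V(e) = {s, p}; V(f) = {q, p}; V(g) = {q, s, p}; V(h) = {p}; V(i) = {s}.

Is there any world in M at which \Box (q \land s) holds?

No

Recall that \Box ψ holds at a world iff ψ holds at every accessible world, and \Diamond ψ holds iff ψ holds at some accessible world.
Let φ = \Box (q \land s). Evaluate φ at each world:
  a (successors {a, b, d, e, f, i}): φ is false.
  b (successors {a, b, c, e, f, g, h}): φ is false.
  c (successors {a, b, c, e, g}): φ is false.
  d (successors {d, e, f, h, i}): φ is false.
  e (successors {d, e, f, g, h}): φ is false.
  f (successors {c, d, f, g, i}): φ is false.
  g (successors {f, g, i}): φ is false.
  h (successors {a, b, c, d, e, f, g, h}): φ is false.
  i (successors {a, c, e, h, i}): φ is false.
For instance, at i:
  At i: \Box (q \land s) requires q \land s at every successor {a, c, e, h, i}.
    q \land s fails at a, so \Box (q \land s) is false at i.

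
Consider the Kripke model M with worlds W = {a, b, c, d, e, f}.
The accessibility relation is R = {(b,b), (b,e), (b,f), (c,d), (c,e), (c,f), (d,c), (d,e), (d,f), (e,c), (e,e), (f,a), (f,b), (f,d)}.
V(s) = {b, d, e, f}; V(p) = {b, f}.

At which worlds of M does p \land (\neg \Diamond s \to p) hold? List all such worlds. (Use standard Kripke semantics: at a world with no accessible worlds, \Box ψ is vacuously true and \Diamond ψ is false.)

Recall that \Diamond ψ holds at a world iff ψ holds at some accessible world.
Let φ = p \land (\neg \Diamond s \to p). Evaluate φ at each world:
  a (successors ∅): φ is false.
  b (successors {b, e, f}): φ is true.
  c (successors {d, e, f}): φ is false.
  d (successors {c, e, f}): φ is false.
  e (successors {c, e}): φ is false.
  f (successors {a, b, d}): φ is true.
For instance, at e:
  At e: p is false, \neg \Diamond s \to p is true, so p \land (\neg \Diamond s \to p) is false.
    At e: \neg \Diamond s is false, p is false, so \neg \Diamond s \to p is true.
      At e: \Diamond s is true, so \neg \Diamond s is false.
Satisfying worlds: {b, f}

b, f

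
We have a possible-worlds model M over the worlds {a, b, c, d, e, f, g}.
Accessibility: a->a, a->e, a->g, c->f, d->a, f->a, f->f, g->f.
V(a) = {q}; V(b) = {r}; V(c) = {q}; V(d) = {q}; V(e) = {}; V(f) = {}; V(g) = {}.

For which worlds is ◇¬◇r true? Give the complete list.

Recall that ◇ψ holds at a world iff ψ holds at some accessible world.
Let φ = ◇¬◇r. Evaluate φ at each world:
  a (successors {a, e, g}): φ is true.
  b (successors ∅): φ is false.
  c (successors {f}): φ is true.
  d (successors {a}): φ is true.
  e (successors ∅): φ is false.
  f (successors {a, f}): φ is true.
  g (successors {f}): φ is true.
For instance, at a:
  At a: ◇¬◇r requires ¬◇r at some successor in {a, e, g}.
    ¬◇r holds at a, so ◇¬◇r is true at a.
      At a: ◇r is false, so ¬◇r is true.
Satisfying worlds: {a, c, d, f, g}

a, c, d, f, g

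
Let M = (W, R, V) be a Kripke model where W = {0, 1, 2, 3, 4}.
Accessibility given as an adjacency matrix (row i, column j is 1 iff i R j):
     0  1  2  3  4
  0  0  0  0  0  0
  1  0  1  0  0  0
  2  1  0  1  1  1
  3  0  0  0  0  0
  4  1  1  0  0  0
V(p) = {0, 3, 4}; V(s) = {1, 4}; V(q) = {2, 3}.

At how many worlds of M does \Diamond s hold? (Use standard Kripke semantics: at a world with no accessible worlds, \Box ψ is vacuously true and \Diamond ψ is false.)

3

Let φ = \Diamond s. Evaluate φ at each world:
  0 (successors ∅): φ is false.
  1 (successors {1}): φ is true.
  2 (successors {0, 2, 3, 4}): φ is true.
  3 (successors ∅): φ is false.
  4 (successors {0, 1}): φ is true.
For instance, at 1:
  At 1: \Diamond s requires s at some successor in {1}.
    s holds at 1, so \Diamond s is true at 1.
Satisfying worlds: {1, 2, 4}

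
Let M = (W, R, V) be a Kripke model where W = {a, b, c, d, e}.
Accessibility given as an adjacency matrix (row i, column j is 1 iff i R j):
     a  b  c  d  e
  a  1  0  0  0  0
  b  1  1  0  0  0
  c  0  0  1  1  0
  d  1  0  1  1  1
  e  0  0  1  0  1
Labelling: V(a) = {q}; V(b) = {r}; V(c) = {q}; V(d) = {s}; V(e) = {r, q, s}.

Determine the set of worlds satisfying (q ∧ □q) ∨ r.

a, b, e

Let φ = (q ∧ □q) ∨ r. Evaluate φ at each world:
  a (successors {a}): φ is true.
  b (successors {a, b}): φ is true.
  c (successors {c, d}): φ is false.
  d (successors {a, c, d, e}): φ is false.
  e (successors {c, e}): φ is true.
For instance, at c:
  At c: q ∧ □q is false, r is false, so (q ∧ □q) ∨ r is false.
    At c: q is true, □q is false, so q ∧ □q is false.
      At c: □q requires q at every successor {c, d}.
        q fails at d, so □q is false at c.
Satisfying worlds: {a, b, e}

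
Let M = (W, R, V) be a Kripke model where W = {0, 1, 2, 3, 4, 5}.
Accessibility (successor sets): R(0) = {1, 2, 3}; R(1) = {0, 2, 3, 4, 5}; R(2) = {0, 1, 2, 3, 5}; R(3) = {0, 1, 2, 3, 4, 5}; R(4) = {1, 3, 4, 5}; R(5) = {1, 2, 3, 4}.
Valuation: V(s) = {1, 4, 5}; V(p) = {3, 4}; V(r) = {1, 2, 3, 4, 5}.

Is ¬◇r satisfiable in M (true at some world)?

Recall that ◇ψ holds at a world iff ψ holds at some accessible world.
Let φ = ¬◇r. Evaluate φ at each world:
  0 (successors {1, 2, 3}): φ is false.
  1 (successors {0, 2, 3, 4, 5}): φ is false.
  2 (successors {0, 1, 2, 3, 5}): φ is false.
  3 (successors {0, 1, 2, 3, 4, 5}): φ is false.
  4 (successors {1, 3, 4, 5}): φ is false.
  5 (successors {1, 2, 3, 4}): φ is false.
For instance, at 4:
  At 4: ◇r is true, so ¬◇r is false.
    At 4: ◇r requires r at some successor in {1, 3, 4, 5}.
      r holds at 1, so ◇r is true at 4.

No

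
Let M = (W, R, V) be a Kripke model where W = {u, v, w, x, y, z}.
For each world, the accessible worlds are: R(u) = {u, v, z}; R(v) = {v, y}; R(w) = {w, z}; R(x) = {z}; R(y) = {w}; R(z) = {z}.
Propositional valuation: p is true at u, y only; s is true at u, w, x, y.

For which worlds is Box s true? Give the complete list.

y

Let φ = Box s. Evaluate φ at each world:
  u (successors {u, v, z}): φ is false.
  v (successors {v, y}): φ is false.
  w (successors {w, z}): φ is false.
  x (successors {z}): φ is false.
  y (successors {w}): φ is true.
  z (successors {z}): φ is false.
For instance, at w:
  At w: Box s requires s at every successor {w, z}.
    s fails at z, so Box s is false at w.
Satisfying worlds: {y}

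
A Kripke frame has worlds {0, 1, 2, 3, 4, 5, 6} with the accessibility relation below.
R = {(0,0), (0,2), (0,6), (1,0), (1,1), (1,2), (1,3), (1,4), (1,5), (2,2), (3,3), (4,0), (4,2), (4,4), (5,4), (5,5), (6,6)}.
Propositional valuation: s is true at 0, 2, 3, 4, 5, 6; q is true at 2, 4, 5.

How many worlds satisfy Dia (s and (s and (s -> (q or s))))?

Recall that Dia ψ holds at a world iff ψ holds at some accessible world.
Let φ = Dia (s and (s and (s -> (q or s)))). Evaluate φ at each world:
  0 (successors {0, 2, 6}): φ is true.
  1 (successors {0, 1, 2, 3, 4, 5}): φ is true.
  2 (successors {2}): φ is true.
  3 (successors {3}): φ is true.
  4 (successors {0, 2, 4}): φ is true.
  5 (successors {4, 5}): φ is true.
  6 (successors {6}): φ is true.
For instance, at 0:
  At 0: Dia (s and (s and (s -> (q or s)))) requires s and (s and (s -> (q or s))) at some successor in {0, 2, 6}.
    s and (s and (s -> (q or s))) holds at 0, so Dia (s and (s and (s -> (q or s)))) is true at 0.
Satisfying worlds: {0, 1, 2, 3, 4, 5, 6}

7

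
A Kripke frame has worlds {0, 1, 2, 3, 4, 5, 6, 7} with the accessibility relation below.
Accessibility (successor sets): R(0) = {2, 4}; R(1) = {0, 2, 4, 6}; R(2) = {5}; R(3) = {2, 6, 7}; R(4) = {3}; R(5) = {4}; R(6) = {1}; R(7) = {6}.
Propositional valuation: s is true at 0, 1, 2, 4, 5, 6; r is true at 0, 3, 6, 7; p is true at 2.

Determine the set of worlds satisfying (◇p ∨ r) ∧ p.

Let φ = (◇p ∨ r) ∧ p. Evaluate φ at each world:
  0 (successors {2, 4}): φ is false.
  1 (successors {0, 2, 4, 6}): φ is false.
  2 (successors {5}): φ is false.
  3 (successors {2, 6, 7}): φ is false.
  4 (successors {3}): φ is false.
  5 (successors {4}): φ is false.
  6 (successors {1}): φ is false.
  7 (successors {6}): φ is false.
For instance, at 1:
  At 1: ◇p ∨ r is true, p is false, so (◇p ∨ r) ∧ p is false.
    At 1: ◇p is true, r is false, so ◇p ∨ r is true.
      At 1: ◇p requires p at some successor in {0, 2, 4, 6}.
        p holds at 2, so ◇p is true at 1.
Satisfying worlds: none.

none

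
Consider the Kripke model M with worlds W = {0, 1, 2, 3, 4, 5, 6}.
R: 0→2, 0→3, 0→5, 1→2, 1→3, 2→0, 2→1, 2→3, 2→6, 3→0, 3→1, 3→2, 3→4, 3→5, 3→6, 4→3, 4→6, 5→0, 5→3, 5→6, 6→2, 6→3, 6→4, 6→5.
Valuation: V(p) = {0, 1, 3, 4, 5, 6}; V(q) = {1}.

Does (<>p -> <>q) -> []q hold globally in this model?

Recall that []ψ holds at a world iff ψ holds at every accessible world, and <>ψ holds iff ψ holds at some accessible world.
Let φ = (<>p -> <>q) -> []q. Evaluate φ at each world:
  0 (successors {2, 3, 5}): φ is true.
  1 (successors {2, 3}): φ is true.
  2 (successors {0, 1, 3, 6}): φ is false.
  3 (successors {0, 1, 2, 4, 5, 6}): φ is false.
  4 (successors {3, 6}): φ is true.
  5 (successors {0, 3, 6}): φ is true.
  6 (successors {2, 3, 4, 5}): φ is true.
Detail at 2 (counterexample):
  At 2: <>p -> <>q is true, []q is false, so (<>p -> <>q) -> []q is false.
    At 2: <>p is true, <>q is true, so <>p -> <>q is true.
      At 2: <>p requires p at some successor in {0, 1, 3, 6}.
        p holds at 0, so <>p is true at 2.
      At 2: <>q requires q at some successor in {0, 1, 3, 6}.
        q holds at 1, so <>q is true at 2.
    At 2: []q requires q at every successor {0, 1, 3, 6}.
      q fails at 0, so []q is false at 2.

No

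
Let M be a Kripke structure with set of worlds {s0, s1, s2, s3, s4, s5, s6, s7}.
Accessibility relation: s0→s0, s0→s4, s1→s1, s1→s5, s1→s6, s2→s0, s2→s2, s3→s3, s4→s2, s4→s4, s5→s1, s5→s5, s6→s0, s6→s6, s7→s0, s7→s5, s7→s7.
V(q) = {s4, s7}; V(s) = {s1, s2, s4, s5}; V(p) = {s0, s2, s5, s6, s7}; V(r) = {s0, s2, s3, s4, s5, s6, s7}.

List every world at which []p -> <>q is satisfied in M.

Let φ = []p -> <>q. Evaluate φ at each world:
  s0 (successors {s0, s4}): φ is true.
  s1 (successors {s1, s5, s6}): φ is true.
  s2 (successors {s0, s2}): φ is false.
  s3 (successors {s3}): φ is true.
  s4 (successors {s2, s4}): φ is true.
  s5 (successors {s1, s5}): φ is true.
  s6 (successors {s0, s6}): φ is false.
  s7 (successors {s0, s5, s7}): φ is true.
For instance, at s1:
  At s1: []p is false, <>q is false, so []p -> <>q is true.
    At s1: []p requires p at every successor {s1, s5, s6}.
      p fails at s1, so []p is false at s1.
    At s1: <>q requires q at some successor in {s1, s5, s6}.
      At s1: q is false.
      At s5: q is false.
      At s6: q is false.
    So <>q is false at s1.
Satisfying worlds: {s0, s1, s3, s4, s5, s7}

s0, s1, s3, s4, s5, s7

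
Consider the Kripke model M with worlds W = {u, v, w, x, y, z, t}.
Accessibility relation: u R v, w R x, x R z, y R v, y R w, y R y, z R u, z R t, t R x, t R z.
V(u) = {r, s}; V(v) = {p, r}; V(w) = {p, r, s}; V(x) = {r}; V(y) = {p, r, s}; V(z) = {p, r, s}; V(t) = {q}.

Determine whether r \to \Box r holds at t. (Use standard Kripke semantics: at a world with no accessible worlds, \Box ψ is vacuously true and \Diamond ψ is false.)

At t: r is false, \Box r is true, so r \to \Box r is true.
  At t: \Box r requires r at every successor {x, z}.
    At x: r is true.
    At z: r is true.
  So \Box r is true at t.

Yes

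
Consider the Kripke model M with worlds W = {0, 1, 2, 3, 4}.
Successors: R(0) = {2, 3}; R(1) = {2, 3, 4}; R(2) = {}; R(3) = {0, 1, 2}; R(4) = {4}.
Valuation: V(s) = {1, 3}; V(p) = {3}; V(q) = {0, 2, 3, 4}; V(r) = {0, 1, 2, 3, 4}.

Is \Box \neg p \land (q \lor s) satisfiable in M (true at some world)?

Yes

Let φ = \Box \neg p \land (q \lor s). Evaluate φ at each world:
  0 (successors {2, 3}): φ is false.
  1 (successors {2, 3, 4}): φ is false.
  2 (successors ∅): φ is true.
  3 (successors {0, 1, 2}): φ is true.
  4 (successors {4}): φ is true.
Detail at 2 (witness):
  At 2: \Box \neg p is true, q \lor s is true, so \Box \neg p \land (q \lor s) is true.
    At 2: no accessible worlds, so \Box \neg p holds vacuously.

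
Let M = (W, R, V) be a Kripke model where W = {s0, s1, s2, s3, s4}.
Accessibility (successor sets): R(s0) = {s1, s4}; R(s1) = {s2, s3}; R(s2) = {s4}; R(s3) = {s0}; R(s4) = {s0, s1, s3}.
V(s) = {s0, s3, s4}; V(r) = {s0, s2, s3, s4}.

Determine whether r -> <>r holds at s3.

Recall that <>ψ holds at a world iff ψ holds at some accessible world.
At s3: r is true, <>r is true, so r -> <>r is true.
  At s3: <>r requires r at some successor in {s0}.
    r holds at s0, so <>r is true at s3.

Yes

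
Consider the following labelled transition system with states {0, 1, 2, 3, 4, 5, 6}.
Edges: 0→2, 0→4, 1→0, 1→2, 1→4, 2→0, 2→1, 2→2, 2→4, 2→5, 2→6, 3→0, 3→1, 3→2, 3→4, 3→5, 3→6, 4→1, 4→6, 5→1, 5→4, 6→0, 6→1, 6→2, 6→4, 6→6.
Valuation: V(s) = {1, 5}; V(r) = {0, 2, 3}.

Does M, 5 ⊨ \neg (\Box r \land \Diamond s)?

Yes

At 5: \Box r \land \Diamond s is false, so \neg (\Box r \land \Diamond s) is true.
  At 5: \Box r is false, \Diamond s is true, so \Box r \land \Diamond s is false.
    At 5: \Box r requires r at every successor {1, 4}.
      r fails at 1, so \Box r is false at 5.
    At 5: \Diamond s requires s at some successor in {1, 4}.
      s holds at 1, so \Diamond s is true at 5.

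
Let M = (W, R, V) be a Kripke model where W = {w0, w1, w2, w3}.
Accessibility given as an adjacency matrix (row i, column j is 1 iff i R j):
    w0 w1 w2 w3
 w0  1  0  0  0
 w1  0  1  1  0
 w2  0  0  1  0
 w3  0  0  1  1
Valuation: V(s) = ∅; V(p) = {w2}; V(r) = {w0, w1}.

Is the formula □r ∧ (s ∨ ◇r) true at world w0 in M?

At w0: □r is true, s ∨ ◇r is true, so □r ∧ (s ∨ ◇r) is true.
  At w0: □r requires r at every successor {w0}.
    At w0: r is true.
  So □r is true at w0.
  At w0: s is false, ◇r is true, so s ∨ ◇r is true.
    At w0: ◇r requires r at some successor in {w0}.
      r holds at w0, so ◇r is true at w0.

Yes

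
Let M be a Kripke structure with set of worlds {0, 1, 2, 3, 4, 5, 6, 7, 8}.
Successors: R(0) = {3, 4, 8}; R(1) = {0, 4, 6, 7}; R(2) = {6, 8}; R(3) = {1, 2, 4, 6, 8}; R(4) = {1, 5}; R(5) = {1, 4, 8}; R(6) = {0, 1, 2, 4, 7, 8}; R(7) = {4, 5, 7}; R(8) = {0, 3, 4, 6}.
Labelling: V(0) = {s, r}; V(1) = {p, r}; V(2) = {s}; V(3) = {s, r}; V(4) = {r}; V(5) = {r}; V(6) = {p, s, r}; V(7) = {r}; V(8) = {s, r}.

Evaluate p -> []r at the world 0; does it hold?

Recall that []ψ holds at a world iff ψ holds at every accessible world, and <>ψ holds iff ψ holds at some accessible world.
At 0: p is false, []r is true, so p -> []r is true.
  At 0: []r requires r at every successor {3, 4, 8}.
    At 3: r is true.
    At 4: r is true.
    At 8: r is true.
  So []r is true at 0.

Yes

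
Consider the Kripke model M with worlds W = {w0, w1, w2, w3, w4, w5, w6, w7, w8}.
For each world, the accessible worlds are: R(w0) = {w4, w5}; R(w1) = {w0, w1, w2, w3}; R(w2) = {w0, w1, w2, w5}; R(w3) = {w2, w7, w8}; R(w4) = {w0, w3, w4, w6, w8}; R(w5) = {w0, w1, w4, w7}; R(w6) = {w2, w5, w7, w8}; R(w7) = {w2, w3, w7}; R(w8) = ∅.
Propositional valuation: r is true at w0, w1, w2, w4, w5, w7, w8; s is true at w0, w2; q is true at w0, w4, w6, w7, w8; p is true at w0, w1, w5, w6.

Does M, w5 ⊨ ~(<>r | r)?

No

Recall that <>ψ holds at a world iff ψ holds at some accessible world.
At w5: <>r | r is true, so ~(<>r | r) is false.
  At w5: <>r is true, r is true, so <>r | r is true.
    At w5: <>r requires r at some successor in {w0, w1, w4, w7}.
      r holds at w0, so <>r is true at w5.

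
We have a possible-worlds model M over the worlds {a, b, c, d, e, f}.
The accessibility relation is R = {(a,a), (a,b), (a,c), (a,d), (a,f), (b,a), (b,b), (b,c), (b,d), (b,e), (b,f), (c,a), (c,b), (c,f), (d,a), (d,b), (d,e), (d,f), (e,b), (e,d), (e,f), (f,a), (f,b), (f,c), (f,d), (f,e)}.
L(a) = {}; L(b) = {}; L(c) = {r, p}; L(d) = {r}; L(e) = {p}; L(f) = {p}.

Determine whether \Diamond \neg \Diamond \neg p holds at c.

No

Recall that \Diamond ψ holds at a world iff ψ holds at some accessible world.
At c: \Diamond \neg \Diamond \neg p requires \neg \Diamond \neg p at some successor in {a, b, f}.
  At a: \neg \Diamond \neg p is false.
  At b: \neg \Diamond \neg p is false.
  At f: \neg \Diamond \neg p is false.
So \Diamond \neg \Diamond \neg p is false at c.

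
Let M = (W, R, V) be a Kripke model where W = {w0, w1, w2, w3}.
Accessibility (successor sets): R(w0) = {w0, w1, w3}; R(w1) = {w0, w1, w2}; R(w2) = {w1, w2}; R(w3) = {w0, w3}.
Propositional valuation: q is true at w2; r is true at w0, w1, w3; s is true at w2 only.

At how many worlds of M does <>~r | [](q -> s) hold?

Let φ = <>~r | [](q -> s). Evaluate φ at each world:
  w0 (successors {w0, w1, w3}): φ is true.
  w1 (successors {w0, w1, w2}): φ is true.
  w2 (successors {w1, w2}): φ is true.
  w3 (successors {w0, w3}): φ is true.
For instance, at w1:
  At w1: <>~r is true, [](q -> s) is true, so <>~r | [](q -> s) is true.
    At w1: <>~r requires ~r at some successor in {w0, w1, w2}.
      ~r holds at w2, so <>~r is true at w1.
    At w1: [](q -> s) requires q -> s at every successor {w0, w1, w2}.
      At w0: q -> s is true.
      At w1: q -> s is true.
      At w2: q -> s is true.
    So [](q -> s) is true at w1.
Satisfying worlds: {w0, w1, w2, w3}

4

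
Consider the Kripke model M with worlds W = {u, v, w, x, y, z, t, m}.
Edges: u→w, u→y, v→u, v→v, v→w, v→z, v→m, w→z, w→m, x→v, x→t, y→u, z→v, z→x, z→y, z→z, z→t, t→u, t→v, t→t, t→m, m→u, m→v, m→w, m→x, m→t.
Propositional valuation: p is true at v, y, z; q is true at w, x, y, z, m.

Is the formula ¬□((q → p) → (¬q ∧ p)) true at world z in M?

At z: □((q → p) → (¬q ∧ p)) is false, so ¬□((q → p) → (¬q ∧ p)) is true.
  At z: □((q → p) → (¬q ∧ p)) requires (q → p) → (¬q ∧ p) at every successor {v, x, y, z, t}.
    (q → p) → (¬q ∧ p) fails at y, so □((q → p) → (¬q ∧ p)) is false at z.

Yes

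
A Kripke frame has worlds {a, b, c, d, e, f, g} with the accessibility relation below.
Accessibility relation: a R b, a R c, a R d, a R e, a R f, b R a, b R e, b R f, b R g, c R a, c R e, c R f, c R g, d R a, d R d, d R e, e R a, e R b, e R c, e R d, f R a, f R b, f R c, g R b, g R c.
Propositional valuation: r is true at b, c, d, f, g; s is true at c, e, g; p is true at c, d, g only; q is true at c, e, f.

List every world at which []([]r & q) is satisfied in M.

none

Recall that []ψ holds at a world iff ψ holds at every accessible world, and <>ψ holds iff ψ holds at some accessible world.
Let φ = []([]r & q). Evaluate φ at each world:
  a (successors {b, c, d, e, f}): φ is false.
  b (successors {a, e, f, g}): φ is false.
  c (successors {a, e, f, g}): φ is false.
  d (successors {a, d, e}): φ is false.
  e (successors {a, b, c, d}): φ is false.
  f (successors {a, b, c}): φ is false.
  g (successors {b, c}): φ is false.
For instance, at e:
  At e: []([]r & q) requires []r & q at every successor {a, b, c, d}.
    []r & q fails at a, so []([]r & q) is false at e.
      At a: []r is false, q is false, so []r & q is false.
Satisfying worlds: none.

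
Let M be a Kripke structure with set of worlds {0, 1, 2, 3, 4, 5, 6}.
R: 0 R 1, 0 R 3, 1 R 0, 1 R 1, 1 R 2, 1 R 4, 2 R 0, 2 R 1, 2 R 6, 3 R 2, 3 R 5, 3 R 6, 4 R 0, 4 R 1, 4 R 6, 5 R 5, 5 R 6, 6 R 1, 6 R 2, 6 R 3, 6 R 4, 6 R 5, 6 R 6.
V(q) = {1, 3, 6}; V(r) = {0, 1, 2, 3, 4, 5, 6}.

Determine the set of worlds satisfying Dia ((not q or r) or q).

Recall that Dia ψ holds at a world iff ψ holds at some accessible world.
Let φ = Dia ((not q or r) or q). Evaluate φ at each world:
  0 (successors {1, 3}): φ is true.
  1 (successors {0, 1, 2, 4}): φ is true.
  2 (successors {0, 1, 6}): φ is true.
  3 (successors {2, 5, 6}): φ is true.
  4 (successors {0, 1, 6}): φ is true.
  5 (successors {5, 6}): φ is true.
  6 (successors {1, 2, 3, 4, 5, 6}): φ is true.
For instance, at 6:
  At 6: Dia ((not q or r) or q) requires (not q or r) or q at some successor in {1, 2, 3, 4, 5, 6}.
    (not q or r) or q holds at 1, so Dia ((not q or r) or q) is true at 6.
Satisfying worlds: {0, 1, 2, 3, 4, 5, 6}

0, 1, 2, 3, 4, 5, 6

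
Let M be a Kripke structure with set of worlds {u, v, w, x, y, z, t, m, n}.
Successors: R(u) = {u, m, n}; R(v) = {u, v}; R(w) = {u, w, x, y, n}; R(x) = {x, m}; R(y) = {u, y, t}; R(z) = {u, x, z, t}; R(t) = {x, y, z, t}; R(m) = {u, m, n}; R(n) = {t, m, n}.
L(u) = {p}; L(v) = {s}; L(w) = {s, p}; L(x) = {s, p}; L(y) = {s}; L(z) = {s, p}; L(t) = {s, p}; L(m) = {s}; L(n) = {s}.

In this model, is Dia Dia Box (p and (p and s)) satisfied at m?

At m: Dia Dia Box (p and (p and s)) requires Dia Box (p and (p and s)) at some successor in {u, m, n}.
  At u: Dia Box (p and (p and s)) is false.
  At m: Dia Box (p and (p and s)) is false.
  At n: Dia Box (p and (p and s)) is false.
So Dia Dia Box (p and (p and s)) is false at m.

No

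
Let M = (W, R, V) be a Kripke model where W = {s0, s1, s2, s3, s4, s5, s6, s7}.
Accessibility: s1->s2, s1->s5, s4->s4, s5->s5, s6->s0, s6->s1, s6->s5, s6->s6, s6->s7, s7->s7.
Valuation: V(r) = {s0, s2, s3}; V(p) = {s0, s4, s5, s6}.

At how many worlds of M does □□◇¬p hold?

Recall that □ψ holds at a world iff ψ holds at every accessible world, and ◇ψ holds iff ψ holds at some accessible world.
Let φ = □□◇¬p. Evaluate φ at each world:
  s0 (successors ∅): φ is true.
  s1 (successors {s2, s5}): φ is false.
  s2 (successors ∅): φ is true.
  s3 (successors ∅): φ is true.
  s4 (successors {s4}): φ is false.
  s5 (successors {s5}): φ is false.
  s6 (successors {s0, s1, s5, s6, s7}): φ is false.
  s7 (successors {s7}): φ is true.
For instance, at s5:
  At s5: □□◇¬p requires □◇¬p at every successor {s5}.
    □◇¬p fails at s5, so □□◇¬p is false at s5.
      At s5: □◇¬p requires ◇¬p at every successor {s5}.
        ◇¬p fails at s5, so □◇¬p is false at s5.
Satisfying worlds: {s0, s2, s3, s7}

4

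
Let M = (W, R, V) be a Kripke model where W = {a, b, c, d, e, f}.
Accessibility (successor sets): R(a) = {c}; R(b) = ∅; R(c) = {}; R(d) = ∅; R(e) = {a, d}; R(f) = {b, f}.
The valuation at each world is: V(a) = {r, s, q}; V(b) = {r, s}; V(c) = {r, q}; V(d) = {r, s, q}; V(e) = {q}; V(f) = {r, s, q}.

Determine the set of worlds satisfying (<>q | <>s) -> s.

a, b, c, d, f

Recall that <>ψ holds at a world iff ψ holds at some accessible world.
Let φ = (<>q | <>s) -> s. Evaluate φ at each world:
  a (successors {c}): φ is true.
  b (successors ∅): φ is true.
  c (successors ∅): φ is true.
  d (successors ∅): φ is true.
  e (successors {a, d}): φ is false.
  f (successors {b, f}): φ is true.
For instance, at e:
  At e: <>q | <>s is true, s is false, so (<>q | <>s) -> s is false.
    At e: <>q is true, <>s is true, so <>q | <>s is true.
      At e: <>q requires q at some successor in {a, d}.
        q holds at a, so <>q is true at e.
      At e: <>s requires s at some successor in {a, d}.
        s holds at a, so <>s is true at e.
Satisfying worlds: {a, b, c, d, f}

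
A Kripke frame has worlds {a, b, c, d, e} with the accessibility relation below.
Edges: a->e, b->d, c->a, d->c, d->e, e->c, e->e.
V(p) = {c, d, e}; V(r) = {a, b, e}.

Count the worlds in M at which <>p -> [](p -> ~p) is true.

1

Let φ = <>p -> [](p -> ~p). Evaluate φ at each world:
  a (successors {e}): φ is false.
  b (successors {d}): φ is false.
  c (successors {a}): φ is true.
  d (successors {c, e}): φ is false.
  e (successors {c, e}): φ is false.
For instance, at c:
  At c: <>p is false, [](p -> ~p) is true, so <>p -> [](p -> ~p) is true.
    At c: <>p requires p at some successor in {a}.
      At a: p is false.
    So <>p is false at c.
    At c: [](p -> ~p) requires p -> ~p at every successor {a}.
      At a: p -> ~p is true.
    So [](p -> ~p) is true at c.
Satisfying worlds: {c}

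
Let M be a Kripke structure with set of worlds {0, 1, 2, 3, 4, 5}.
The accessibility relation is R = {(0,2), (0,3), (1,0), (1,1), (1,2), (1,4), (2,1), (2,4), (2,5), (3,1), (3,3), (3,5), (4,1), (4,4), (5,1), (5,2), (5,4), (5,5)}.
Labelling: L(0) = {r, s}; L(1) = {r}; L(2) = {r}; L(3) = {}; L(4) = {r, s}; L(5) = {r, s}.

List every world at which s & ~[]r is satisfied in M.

Let φ = s & ~[]r. Evaluate φ at each world:
  0 (successors {2, 3}): φ is true.
  1 (successors {0, 1, 2, 4}): φ is false.
  2 (successors {1, 4, 5}): φ is false.
  3 (successors {1, 3, 5}): φ is false.
  4 (successors {1, 4}): φ is false.
  5 (successors {1, 2, 4, 5}): φ is false.
For instance, at 0:
  At 0: s is true, ~[]r is true, so s & ~[]r is true.
    At 0: []r is false, so ~[]r is true.
      At 0: []r requires r at every successor {2, 3}.
        r fails at 3, so []r is false at 0.
Satisfying worlds: {0}

0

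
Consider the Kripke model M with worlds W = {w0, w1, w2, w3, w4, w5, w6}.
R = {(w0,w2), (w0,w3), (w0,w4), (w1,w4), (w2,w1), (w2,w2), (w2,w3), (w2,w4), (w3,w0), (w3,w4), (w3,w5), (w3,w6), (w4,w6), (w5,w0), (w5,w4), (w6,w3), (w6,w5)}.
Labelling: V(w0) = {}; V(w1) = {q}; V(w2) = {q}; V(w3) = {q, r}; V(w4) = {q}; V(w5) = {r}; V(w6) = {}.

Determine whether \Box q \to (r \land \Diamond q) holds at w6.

Yes

At w6: \Box q is false, r \land \Diamond q is false, so \Box q \to (r \land \Diamond q) is true.
  At w6: \Box q requires q at every successor {w3, w5}.
    q fails at w5, so \Box q is false at w6.
  At w6: r is false, \Diamond q is true, so r \land \Diamond q is false.
    At w6: \Diamond q requires q at some successor in {w3, w5}.
      q holds at w3, so \Diamond q is true at w6.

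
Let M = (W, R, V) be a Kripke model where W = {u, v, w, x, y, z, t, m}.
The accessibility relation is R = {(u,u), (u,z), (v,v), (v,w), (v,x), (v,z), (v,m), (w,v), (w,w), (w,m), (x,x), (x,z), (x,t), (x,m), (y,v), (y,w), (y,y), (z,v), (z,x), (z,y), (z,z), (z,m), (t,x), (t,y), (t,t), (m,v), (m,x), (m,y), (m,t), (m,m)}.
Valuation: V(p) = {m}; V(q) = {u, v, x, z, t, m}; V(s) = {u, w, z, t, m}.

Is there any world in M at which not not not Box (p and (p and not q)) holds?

Yes

Recall that Box ψ holds at a world iff ψ holds at every accessible world, and Dia ψ holds iff ψ holds at some accessible world.
Let φ = not not not Box (p and (p and not q)). Evaluate φ at each world:
  u (successors {u, z}): φ is true.
  v (successors {v, w, x, z, m}): φ is true.
  w (successors {v, w, m}): φ is true.
  x (successors {x, z, t, m}): φ is true.
  y (successors {v, w, y}): φ is true.
  z (successors {v, x, y, z, m}): φ is true.
  t (successors {x, y, t}): φ is true.
  m (successors {v, x, y, t, m}): φ is true.
Detail at u (witness):
  At u: not not Box (p and (p and not q)) is false, so not not not Box (p and (p and not q)) is true.
    At u: not Box (p and (p and not q)) is true, so not not Box (p and (p and not q)) is false.
      At u: Box (p and (p and not q)) is false, so not Box (p and (p and not q)) is true.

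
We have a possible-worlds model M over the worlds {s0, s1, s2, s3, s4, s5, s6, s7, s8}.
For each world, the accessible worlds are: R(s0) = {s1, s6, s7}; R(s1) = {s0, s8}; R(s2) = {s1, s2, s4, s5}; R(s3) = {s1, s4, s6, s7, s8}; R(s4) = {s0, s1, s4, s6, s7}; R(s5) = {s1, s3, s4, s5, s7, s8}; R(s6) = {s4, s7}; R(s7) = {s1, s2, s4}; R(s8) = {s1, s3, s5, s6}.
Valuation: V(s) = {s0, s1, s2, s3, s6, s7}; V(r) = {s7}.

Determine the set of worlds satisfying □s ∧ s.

Recall that □ψ holds at a world iff ψ holds at every accessible world, and ◇ψ holds iff ψ holds at some accessible world.
Let φ = □s ∧ s. Evaluate φ at each world:
  s0 (successors {s1, s6, s7}): φ is true.
  s1 (successors {s0, s8}): φ is false.
  s2 (successors {s1, s2, s4, s5}): φ is false.
  s3 (successors {s1, s4, s6, s7, s8}): φ is false.
  s4 (successors {s0, s1, s4, s6, s7}): φ is false.
  s5 (successors {s1, s3, s4, s5, s7, s8}): φ is false.
  s6 (successors {s4, s7}): φ is false.
  s7 (successors {s1, s2, s4}): φ is false.
  s8 (successors {s1, s3, s5, s6}): φ is false.
For instance, at s4:
  At s4: □s is false, s is false, so □s ∧ s is false.
    At s4: □s requires s at every successor {s0, s1, s4, s6, s7}.
      s fails at s4, so □s is false at s4.
Satisfying worlds: {s0}

s0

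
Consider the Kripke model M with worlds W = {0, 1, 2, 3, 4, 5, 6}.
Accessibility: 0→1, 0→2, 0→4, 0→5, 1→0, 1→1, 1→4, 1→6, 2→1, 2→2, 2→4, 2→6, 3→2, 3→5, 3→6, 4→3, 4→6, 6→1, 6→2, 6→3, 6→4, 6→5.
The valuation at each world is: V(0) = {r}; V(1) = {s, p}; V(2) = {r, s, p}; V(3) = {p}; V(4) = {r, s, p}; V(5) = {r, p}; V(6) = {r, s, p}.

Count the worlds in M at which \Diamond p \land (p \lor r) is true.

6

Let φ = \Diamond p \land (p \lor r). Evaluate φ at each world:
  0 (successors {1, 2, 4, 5}): φ is true.
  1 (successors {0, 1, 4, 6}): φ is true.
  2 (successors {1, 2, 4, 6}): φ is true.
  3 (successors {2, 5, 6}): φ is true.
  4 (successors {3, 6}): φ is true.
  5 (successors ∅): φ is false.
  6 (successors {1, 2, 3, 4, 5}): φ is true.
For instance, at 3:
  At 3: \Diamond p is true, p \lor r is true, so \Diamond p \land (p \lor r) is true.
    At 3: \Diamond p requires p at some successor in {2, 5, 6}.
      p holds at 2, so \Diamond p is true at 3.
Satisfying worlds: {0, 1, 2, 3, 4, 6}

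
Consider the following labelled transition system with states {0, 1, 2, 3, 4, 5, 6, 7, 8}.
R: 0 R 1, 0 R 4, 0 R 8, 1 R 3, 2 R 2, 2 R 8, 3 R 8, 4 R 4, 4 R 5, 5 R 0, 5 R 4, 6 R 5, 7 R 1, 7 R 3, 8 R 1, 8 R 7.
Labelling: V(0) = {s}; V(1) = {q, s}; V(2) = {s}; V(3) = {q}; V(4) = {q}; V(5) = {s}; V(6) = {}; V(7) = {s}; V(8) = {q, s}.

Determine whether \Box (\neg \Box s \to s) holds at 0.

No

Recall that \Box ψ holds at a world iff ψ holds at every accessible world, and \Diamond ψ holds iff ψ holds at some accessible world.
At 0: \Box (\neg \Box s \to s) requires \neg \Box s \to s at every successor {1, 4, 8}.
  \neg \Box s \to s fails at 4, so \Box (\neg \Box s \to s) is false at 0.
    At 4: \neg \Box s is true, s is false, so \neg \Box s \to s is false.
      At 4: \Box s is false, so \neg \Box s is true.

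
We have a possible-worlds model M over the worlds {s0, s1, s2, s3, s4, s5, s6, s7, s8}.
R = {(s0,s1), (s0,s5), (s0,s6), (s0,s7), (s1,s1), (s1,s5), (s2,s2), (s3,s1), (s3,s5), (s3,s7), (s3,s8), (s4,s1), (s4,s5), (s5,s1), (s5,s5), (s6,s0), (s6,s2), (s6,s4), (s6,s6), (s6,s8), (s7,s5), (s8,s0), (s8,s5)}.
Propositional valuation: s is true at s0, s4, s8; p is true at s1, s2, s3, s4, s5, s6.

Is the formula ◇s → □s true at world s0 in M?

Recall that □ψ holds at a world iff ψ holds at every accessible world, and ◇ψ holds iff ψ holds at some accessible world.
At s0: ◇s is false, □s is false, so ◇s → □s is true.
  At s0: ◇s requires s at some successor in {s1, s5, s6, s7}.
    At s1: s is false.
    At s5: s is false.
    At s6: s is false.
    At s7: s is false.
  So ◇s is false at s0.
  At s0: □s requires s at every successor {s1, s5, s6, s7}.
    s fails at s1, so □s is false at s0.

Yes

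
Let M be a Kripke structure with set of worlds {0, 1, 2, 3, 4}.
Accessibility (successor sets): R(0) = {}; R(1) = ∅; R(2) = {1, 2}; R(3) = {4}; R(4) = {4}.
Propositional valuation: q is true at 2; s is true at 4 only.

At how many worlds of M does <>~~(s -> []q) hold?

Let φ = <>~~(s -> []q). Evaluate φ at each world:
  0 (successors ∅): φ is false.
  1 (successors ∅): φ is false.
  2 (successors {1, 2}): φ is true.
  3 (successors {4}): φ is false.
  4 (successors {4}): φ is false.
For instance, at 3:
  At 3: <>~~(s -> []q) requires ~~(s -> []q) at some successor in {4}.
    At 4: ~~(s -> []q) is false.
  So <>~~(s -> []q) is false at 3.
Satisfying worlds: {2}

1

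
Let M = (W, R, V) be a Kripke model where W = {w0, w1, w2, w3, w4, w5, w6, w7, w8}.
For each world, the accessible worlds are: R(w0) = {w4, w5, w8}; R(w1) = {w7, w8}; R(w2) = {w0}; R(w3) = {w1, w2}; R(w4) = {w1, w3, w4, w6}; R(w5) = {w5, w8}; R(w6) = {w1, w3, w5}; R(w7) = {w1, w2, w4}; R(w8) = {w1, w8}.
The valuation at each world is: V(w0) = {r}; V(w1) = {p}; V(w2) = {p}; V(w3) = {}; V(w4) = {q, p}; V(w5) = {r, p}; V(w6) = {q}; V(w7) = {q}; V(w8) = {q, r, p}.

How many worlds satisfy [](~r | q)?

5

Let φ = [](~r | q). Evaluate φ at each world:
  w0 (successors {w4, w5, w8}): φ is false.
  w1 (successors {w7, w8}): φ is true.
  w2 (successors {w0}): φ is false.
  w3 (successors {w1, w2}): φ is true.
  w4 (successors {w1, w3, w4, w6}): φ is true.
  w5 (successors {w5, w8}): φ is false.
  w6 (successors {w1, w3, w5}): φ is false.
  w7 (successors {w1, w2, w4}): φ is true.
  w8 (successors {w1, w8}): φ is true.
For instance, at w2:
  At w2: [](~r | q) requires ~r | q at every successor {w0}.
    ~r | q fails at w0, so [](~r | q) is false at w2.
Satisfying worlds: {w1, w3, w4, w7, w8}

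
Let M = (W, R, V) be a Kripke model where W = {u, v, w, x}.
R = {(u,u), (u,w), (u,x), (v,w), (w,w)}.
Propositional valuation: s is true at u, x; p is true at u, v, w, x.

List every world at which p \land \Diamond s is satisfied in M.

u

Let φ = p \land \Diamond s. Evaluate φ at each world:
  u (successors {u, w, x}): φ is true.
  v (successors {w}): φ is false.
  w (successors {w}): φ is false.
  x (successors ∅): φ is false.
For instance, at w:
  At w: p is true, \Diamond s is false, so p \land \Diamond s is false.
    At w: \Diamond s requires s at some successor in {w}.
      At w: s is false.
    So \Diamond s is false at w.
Satisfying worlds: {u}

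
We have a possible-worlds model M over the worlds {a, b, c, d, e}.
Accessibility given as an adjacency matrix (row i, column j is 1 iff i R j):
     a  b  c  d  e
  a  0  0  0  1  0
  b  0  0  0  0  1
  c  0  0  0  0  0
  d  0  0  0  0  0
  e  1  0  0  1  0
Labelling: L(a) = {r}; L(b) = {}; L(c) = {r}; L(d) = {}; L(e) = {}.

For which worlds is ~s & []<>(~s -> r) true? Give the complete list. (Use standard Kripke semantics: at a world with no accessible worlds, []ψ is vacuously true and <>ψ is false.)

b, c, d

Let φ = ~s & []<>(~s -> r). Evaluate φ at each world:
  a (successors {d}): φ is false.
  b (successors {e}): φ is true.
  c (successors ∅): φ is true.
  d (successors ∅): φ is true.
  e (successors {a, d}): φ is false.
For instance, at b:
  At b: ~s is true, []<>(~s -> r) is true, so ~s & []<>(~s -> r) is true.
    At b: []<>(~s -> r) requires <>(~s -> r) at every successor {e}.
      At e: <>(~s -> r) is true.
    So []<>(~s -> r) is true at b.
Satisfying worlds: {b, c, d}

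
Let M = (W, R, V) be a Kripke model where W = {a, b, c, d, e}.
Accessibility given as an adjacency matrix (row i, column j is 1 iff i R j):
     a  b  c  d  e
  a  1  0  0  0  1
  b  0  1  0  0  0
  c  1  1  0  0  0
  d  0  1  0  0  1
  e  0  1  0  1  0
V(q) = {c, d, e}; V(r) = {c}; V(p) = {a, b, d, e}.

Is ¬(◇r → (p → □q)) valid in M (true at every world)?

No

Recall that □ψ holds at a world iff ψ holds at every accessible world, and ◇ψ holds iff ψ holds at some accessible world.
Let φ = ¬(◇r → (p → □q)). Evaluate φ at each world:
  a (successors {a, e}): φ is false.
  b (successors {b}): φ is false.
  c (successors {a, b}): φ is false.
  d (successors {b, e}): φ is false.
  e (successors {b, d}): φ is false.
Detail at a (counterexample):
  At a: ◇r → (p → □q) is true, so ¬(◇r → (p → □q)) is false.
    At a: ◇r is false, p → □q is false, so ◇r → (p → □q) is true.
      At a: ◇r requires r at some successor in {a, e}.
        At a: r is false.
        At e: r is false.
      So ◇r is false at a.
      At a: p is true, □q is false, so p → □q is false.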